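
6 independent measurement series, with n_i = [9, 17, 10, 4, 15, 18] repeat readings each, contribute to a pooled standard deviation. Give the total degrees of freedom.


nu = sum_i (n_i - 1)
nu = ((9 - 1) + (17 - 1) + (10 - 1) + (4 - 1) + (15 - 1) + (18 - 1))
nu = 8 + 16 + 9 + 3 + 14 + 17
nu = 67

67


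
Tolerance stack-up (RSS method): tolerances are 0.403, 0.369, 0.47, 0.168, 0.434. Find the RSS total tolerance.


RSS = sqrt(0.403^2 + 0.369^2 + 0.47^2 + 0.168^2 + 0.434^2)
= sqrt(0.73605)
= 0.8579

0.8579


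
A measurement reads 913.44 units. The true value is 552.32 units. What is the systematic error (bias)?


Systematic error = measured - true
= 913.44 - 552.32
= 361.1200

361.1200


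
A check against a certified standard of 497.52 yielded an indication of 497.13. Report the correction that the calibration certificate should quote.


Correction = standard - reading
= 497.52 - 497.13
= 0.3900

0.3900


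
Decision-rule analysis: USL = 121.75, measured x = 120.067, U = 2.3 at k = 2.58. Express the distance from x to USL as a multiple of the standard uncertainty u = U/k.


u = U / k = 2.3 / 2.58 = 0.89147287
margin = |USL - x| = |121.75 - 120.067| = 1.683
z = margin / u = 1.683 / 0.89147287
z = 1.8879

1.8879


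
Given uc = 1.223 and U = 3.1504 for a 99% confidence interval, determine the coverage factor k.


k = U / uc
k = 3.1504 / 1.223
k = 2.576

2.576


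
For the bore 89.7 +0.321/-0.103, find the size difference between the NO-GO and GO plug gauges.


GO = nominal - lower_tol (smallest hole = maximum material condition)
GO = 89.7 - 0.103 = 89.597
NO-GO = nominal + upper_tol (largest hole = least material condition)
NO-GO = 89.7 + 0.321 = 90.021
spread = NO-GO - GO = 90.021 - 89.597 = 0.4240

0.4240


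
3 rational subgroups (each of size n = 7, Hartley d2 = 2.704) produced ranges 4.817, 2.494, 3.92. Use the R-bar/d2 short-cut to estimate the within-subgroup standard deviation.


R_bar = (4.817 + 2.494 + 3.92) / 3
R_bar = 11.231 / 3 = 3.7436667
sigma_hat = R_bar / d2 = 3.7436667 / 2.704 = 1.3845

1.3845


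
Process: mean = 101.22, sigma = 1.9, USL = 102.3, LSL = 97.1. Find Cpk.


Cpu = (USL - mean) / (3*sigma) = (102.3 - 101.22) / (3*1.9) = 0.1895
Cpl = (mean - LSL) / (3*sigma) = (101.22 - 97.1) / (3*1.9) = 0.7228
Cpk = min(Cpu, Cpl) = 0.1895

0.1895


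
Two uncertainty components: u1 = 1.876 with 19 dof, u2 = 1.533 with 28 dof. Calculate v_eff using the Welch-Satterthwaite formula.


uc = sqrt(u1^2 + u2^2) = sqrt(1.876^2 + 1.533^2) = 2.4226979
v_eff = uc^4 / (u1^4/v1 + u2^4/v2)
= 2.4226979^4 / (1.876^4/19 + 1.533^4/28)
= 34.450621 / 0.84914221
v_eff = 40.5711

40.5711


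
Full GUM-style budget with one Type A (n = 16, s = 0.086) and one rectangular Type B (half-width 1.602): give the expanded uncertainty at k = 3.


u_A = s / sqrt(n) = 0.086 / sqrt(16) = 0.0215
u_B = half_width / sqrt(3) = 1.602 / sqrt(3) = 0.92491513
uc = sqrt(u_A^2 + u_B^2) = sqrt(0.0215^2 + 0.92491513^2) = 0.92516498
U = k * uc = 3 * 0.92516498
U = 2.7755

2.7755


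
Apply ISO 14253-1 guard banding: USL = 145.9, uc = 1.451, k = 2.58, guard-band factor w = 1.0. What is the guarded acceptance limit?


U = k * uc = 2.58 * 1.451 = 3.74358
guard band g = w * U = 1.0 * 3.74358 = 3.74358
AL = USL - g = 145.9 - 3.74358
AL = 142.1564

142.1564


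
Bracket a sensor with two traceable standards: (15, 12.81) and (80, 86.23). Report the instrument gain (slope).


slope = (y2 - y1) / (x2 - x1)
= (86.23 - 12.81) / (80 - 15)
= 73.4200 / 65
= 1.1295

1.1295


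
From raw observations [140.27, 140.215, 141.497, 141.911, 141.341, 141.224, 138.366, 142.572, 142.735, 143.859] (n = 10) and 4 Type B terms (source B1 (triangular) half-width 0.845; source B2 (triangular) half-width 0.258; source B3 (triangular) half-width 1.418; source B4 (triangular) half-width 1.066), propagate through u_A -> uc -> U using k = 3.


mean = (140.27 + 140.215 + 141.497 + 141.911 + 141.341 + 141.224 + 138.366 + 142.572 + 142.735 + 143.859) / 10 = 141.399
s = sqrt(sum((x - mean)^2)/(n-1)) = 1.5417792
u_A = s / sqrt(n) = 1.5417792 / sqrt(10) = 0.48755339
u_B1 = 0.845 / sqrt(6) = 0.34496981
u_B2 = 0.258 / sqrt(6) = 0.10532806
u_B3 = 1.418 / sqrt(6) = 0.57889608
u_B4 = 1.066 / sqrt(6) = 0.43519268
uc = sqrt(0.48755339^2 + 0.34496981^2 + 0.10532806^2 + 0.57889608^2 + 0.43519268^2) = 0.94462681
U = k * uc = 3 * 0.94462681
U = 2.8339

2.8339


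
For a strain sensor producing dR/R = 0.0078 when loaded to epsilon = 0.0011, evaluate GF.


GF = (dR/R) / epsilon
= 0.0078 / 0.0011
= 7.0909

7.0909


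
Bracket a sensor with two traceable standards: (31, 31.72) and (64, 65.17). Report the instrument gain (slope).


slope = (y2 - y1) / (x2 - x1)
= (65.17 - 31.72) / (64 - 31)
= 33.4500 / 33
= 1.0136

1.0136


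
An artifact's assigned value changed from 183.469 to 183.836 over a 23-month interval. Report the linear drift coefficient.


rate = (v2 - v1) / months
= (183.836 - 183.469) / 23
= 0.3670 / 23
= 0.0160

0.0160


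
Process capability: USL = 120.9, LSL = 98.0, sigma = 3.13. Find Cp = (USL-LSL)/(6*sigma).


Cp = (USL - LSL) / (6 * sigma)
= (120.9 - 98.0) / (6 * 3.13)
= 22.9000 / 18.7800
= 1.2194

1.2194


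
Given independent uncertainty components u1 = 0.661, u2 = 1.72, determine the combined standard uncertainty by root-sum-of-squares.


uc = sqrt(0.661^2 + 1.72^2)
uc = sqrt(3.395321)
uc = 1.8426

1.8426


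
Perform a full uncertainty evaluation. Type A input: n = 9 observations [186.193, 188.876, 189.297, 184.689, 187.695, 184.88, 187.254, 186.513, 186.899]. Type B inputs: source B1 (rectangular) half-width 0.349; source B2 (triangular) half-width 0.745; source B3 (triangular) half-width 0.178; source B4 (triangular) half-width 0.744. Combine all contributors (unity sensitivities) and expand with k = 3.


mean = (186.193 + 188.876 + 189.297 + 184.689 + 187.695 + 184.88 + 187.254 + 186.513 + 186.899) / 9 = 186.9217778
s = sqrt(sum((x - mean)^2)/(n-1)) = 1.5820002
u_A = s / sqrt(n) = 1.5820002 / sqrt(9) = 0.5273334
u_B1 = 0.349 / sqrt(3) = 0.20149524
u_B2 = 0.745 / sqrt(6) = 0.30414498
u_B3 = 0.178 / sqrt(6) = 0.072668196
u_B4 = 0.744 / sqrt(6) = 0.30373673
uc = sqrt(0.5273334^2 + 0.20149524^2 + 0.30414498^2 + 0.072668196^2 + 0.30373673^2) = 0.71324728
U = k * uc = 3 * 0.71324728
U = 2.1397

2.1397


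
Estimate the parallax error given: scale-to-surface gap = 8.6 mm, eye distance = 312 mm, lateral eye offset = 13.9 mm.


error = h * offset / d
= 8.6 * 13.9 / 312
= 0.3831

0.3831


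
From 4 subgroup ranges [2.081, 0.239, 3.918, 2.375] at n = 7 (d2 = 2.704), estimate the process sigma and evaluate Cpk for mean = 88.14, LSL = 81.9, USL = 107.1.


R_bar = (2.081 + 0.239 + 3.918 + 2.375) / 4 = 2.15325
sigma = R_bar / d2 = 2.15325 / 2.704 = 0.79632027
Cp = (USL - LSL)/(6*sigma) = (107.1 - 81.9)/(6*0.79632027) = 5.2743
Cpu = (107.1 - 88.14)/(3*0.79632027) = 7.9365
Cpl = (88.14 - 81.9)/(3*0.79632027) = 2.6120
Cpk = min(Cpu, Cpl) = 2.6120

2.6120


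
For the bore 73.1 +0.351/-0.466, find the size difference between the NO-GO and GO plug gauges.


GO = nominal - lower_tol (smallest hole = maximum material condition)
GO = 73.1 - 0.466 = 72.634
NO-GO = nominal + upper_tol (largest hole = least material condition)
NO-GO = 73.1 + 0.351 = 73.451
spread = NO-GO - GO = 73.451 - 72.634 = 0.8170

0.8170


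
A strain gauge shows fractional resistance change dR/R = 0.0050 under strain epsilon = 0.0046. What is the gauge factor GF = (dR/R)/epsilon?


GF = (dR/R) / epsilon
= 0.0050 / 0.0046
= 1.0870

1.0870


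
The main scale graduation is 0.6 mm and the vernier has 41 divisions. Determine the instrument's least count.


LC = MSD / n_div
= 0.6 / 41
= 0.0146

0.0146


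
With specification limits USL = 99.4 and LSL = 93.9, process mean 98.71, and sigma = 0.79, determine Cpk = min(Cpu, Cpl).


Cpu = (USL - mean) / (3*sigma) = (99.4 - 98.71) / (3*0.79) = 0.2911
Cpl = (mean - LSL) / (3*sigma) = (98.71 - 93.9) / (3*0.79) = 2.0295
Cpk = min(Cpu, Cpl) = 0.2911

0.2911


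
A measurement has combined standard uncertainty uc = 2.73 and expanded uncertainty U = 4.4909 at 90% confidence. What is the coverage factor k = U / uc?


k = U / uc
k = 4.4909 / 2.73
k = 1.645

1.645


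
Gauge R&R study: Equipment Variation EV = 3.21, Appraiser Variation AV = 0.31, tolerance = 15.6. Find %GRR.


GRR = sqrt(EV^2 + AV^2) = sqrt(3.21^2 + 0.31^2) = 3.2249341
%GRR = GRR / tol * 100 = 3.2249341 / 15.6 * 100
%GRR = 20.6727

20.6727


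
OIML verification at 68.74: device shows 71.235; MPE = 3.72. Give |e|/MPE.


e = indication - reference = 71.235 - 68.74 = 2.4950
|e| = 2.4950
ratio = |e| / MPE = 2.4950 / 3.72
ratio = 0.6707

0.6707


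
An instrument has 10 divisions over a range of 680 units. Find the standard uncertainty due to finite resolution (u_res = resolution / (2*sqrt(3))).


resolution = range / divisions
resolution = 680 / 10 = 68
u_res = resolution / (2*sqrt(3))
u_res = 68 / 3.4641016
u_res = 19.6299

19.6299


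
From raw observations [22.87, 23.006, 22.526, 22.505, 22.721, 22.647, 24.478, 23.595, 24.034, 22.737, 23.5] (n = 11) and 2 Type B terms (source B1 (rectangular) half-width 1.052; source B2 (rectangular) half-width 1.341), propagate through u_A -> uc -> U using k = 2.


mean = (22.87 + 23.006 + 22.526 + 22.505 + 22.721 + 22.647 + 24.478 + 23.595 + 24.034 + 22.737 + 23.5) / 11 = 23.14718182
s = sqrt(sum((x - mean)^2)/(n-1)) = 0.66163688
u_A = s / sqrt(n) = 0.66163688 / sqrt(11) = 0.19949103
u_B1 = 1.052 / sqrt(3) = 0.60737248
u_B2 = 1.341 / sqrt(3) = 0.77422671
uc = sqrt(0.19949103^2 + 0.60737248^2 + 0.77422671^2) = 1.0040543
U = k * uc = 2 * 1.0040543
U = 2.0081

2.0081


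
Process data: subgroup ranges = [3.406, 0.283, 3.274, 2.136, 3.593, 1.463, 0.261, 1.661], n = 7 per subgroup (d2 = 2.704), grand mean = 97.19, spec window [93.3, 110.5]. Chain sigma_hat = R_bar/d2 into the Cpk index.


R_bar = (3.406 + 0.283 + 3.274 + 2.136 + 3.593 + 1.463 + 0.261 + 1.661) / 8 = 2.009625
sigma = R_bar / d2 = 2.009625 / 2.704 = 0.74320451
Cp = (USL - LSL)/(6*sigma) = (110.5 - 93.3)/(6*0.74320451) = 3.8572
Cpu = (110.5 - 97.19)/(3*0.74320451) = 5.9696
Cpl = (97.19 - 93.3)/(3*0.74320451) = 1.7447
Cpk = min(Cpu, Cpl) = 1.7447

1.7447


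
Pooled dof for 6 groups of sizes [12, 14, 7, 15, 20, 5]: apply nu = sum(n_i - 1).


nu = sum_i (n_i - 1)
nu = ((12 - 1) + (14 - 1) + (7 - 1) + (15 - 1) + (20 - 1) + (5 - 1))
nu = 11 + 13 + 6 + 14 + 19 + 4
nu = 67

67


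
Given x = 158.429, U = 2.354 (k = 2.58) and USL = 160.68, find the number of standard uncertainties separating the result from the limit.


u = U / k = 2.354 / 2.58 = 0.9124031
margin = |USL - x| = |160.68 - 158.429| = 2.251
z = margin / u = 2.251 / 0.9124031
z = 2.4671

2.4671


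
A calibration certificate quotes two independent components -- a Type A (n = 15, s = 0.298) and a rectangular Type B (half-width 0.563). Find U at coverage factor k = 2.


u_A = s / sqrt(n) = 0.298 / sqrt(15) = 0.076943269
u_B = half_width / sqrt(3) = 0.563 / sqrt(3) = 0.3250482
uc = sqrt(u_A^2 + u_B^2) = sqrt(0.076943269^2 + 0.3250482^2) = 0.33403084
U = k * uc = 2 * 0.33403084
U = 0.6681

0.6681


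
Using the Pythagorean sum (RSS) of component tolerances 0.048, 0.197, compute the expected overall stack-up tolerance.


RSS = sqrt(0.048^2 + 0.197^2)
= sqrt(0.041113)
= 0.2028

0.2028


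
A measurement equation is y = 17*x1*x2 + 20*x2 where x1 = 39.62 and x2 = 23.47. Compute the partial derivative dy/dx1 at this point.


y = 17*x1*x2 + 20*x2
dy/dx1 = 17*x2
Evaluate at x2 = 23.47: c1 = 17 * 23.47
c1 = 398.9900

398.9900


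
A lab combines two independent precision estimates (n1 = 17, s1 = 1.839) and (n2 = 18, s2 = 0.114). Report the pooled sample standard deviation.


s_p = sqrt(((n1-1)*s1^2 + (n2-1)*s2^2) / (n1+n2-2))
numerator = (17-1)*1.839^2 + (18-1)*0.114^2 = 54.110736 + 0.220932 = 54.331668
denominator = 17 + 18 - 2 = 33
s_p^2 = 54.331668 / 33 = 1.6464142
s_p = sqrt(1.6464142) = 1.2831

1.2831


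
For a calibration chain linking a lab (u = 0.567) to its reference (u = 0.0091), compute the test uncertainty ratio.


TUR = u_lab / u_ref
= 0.567 / 0.0091
= 62.3077

62.3077


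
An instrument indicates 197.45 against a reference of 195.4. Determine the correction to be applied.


Correction = standard - reading
= 195.4 - 197.45
= -2.0500

-2.0500


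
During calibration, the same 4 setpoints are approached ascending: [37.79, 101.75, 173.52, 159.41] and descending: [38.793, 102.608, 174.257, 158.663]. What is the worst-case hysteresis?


|37.79 - 38.793| = 1.0030
|101.75 - 102.608| = 0.8580
|173.52 - 174.257| = 0.7370
|159.41 - 158.663| = 0.7470
hysteresis = max(diffs) = 1.0030

1.0030


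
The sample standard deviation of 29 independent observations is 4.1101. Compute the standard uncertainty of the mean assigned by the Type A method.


u_A = s / sqrt(n)
u_A = 4.1101 / sqrt(29)
u_A = 4.1101 / 5.3851648
u_A = 0.7632

0.7632


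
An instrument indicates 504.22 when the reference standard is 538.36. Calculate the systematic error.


Systematic error = measured - true
= 504.22 - 538.36
= -34.1400

-34.1400


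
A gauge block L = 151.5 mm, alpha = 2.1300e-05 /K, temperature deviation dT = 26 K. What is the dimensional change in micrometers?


dL = L * alpha * dT
= 151.5 * 2.1300e-05 * 26
= 0.0839007 mm
dL_um = 0.0839007 * 1000 = 83.9007 um

83.9007


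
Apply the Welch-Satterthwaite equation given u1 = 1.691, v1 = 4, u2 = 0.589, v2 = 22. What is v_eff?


uc = sqrt(u1^2 + u2^2) = sqrt(1.691^2 + 0.589^2) = 1.7906429
v_eff = uc^4 / (u1^4/v1 + u2^4/v2)
= 1.7906429^4 / (1.691^4/4 + 0.589^4/22)
= 10.281014 / 2.0496285
v_eff = 5.0160

5.0160


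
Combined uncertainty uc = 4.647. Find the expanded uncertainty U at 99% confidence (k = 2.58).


U = k * uc
U = 2.58 * 4.647
U = 11.9893

11.9893


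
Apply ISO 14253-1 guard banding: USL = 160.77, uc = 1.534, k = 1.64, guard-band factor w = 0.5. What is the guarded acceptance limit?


U = k * uc = 1.64 * 1.534 = 2.51576
guard band g = w * U = 0.5 * 2.51576 = 1.25788
AL = USL - g = 160.77 - 1.25788
AL = 159.5121

159.5121


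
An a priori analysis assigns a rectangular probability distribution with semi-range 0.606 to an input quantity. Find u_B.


u_B = half_width / sqrt(3)
u_B = 0.606 / 1.7320508
u_B = 0.3499

0.3499


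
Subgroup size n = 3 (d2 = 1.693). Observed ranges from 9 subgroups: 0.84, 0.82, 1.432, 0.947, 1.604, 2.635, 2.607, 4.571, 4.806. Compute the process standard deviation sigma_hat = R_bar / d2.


R_bar = (0.84 + 0.82 + 1.432 + 0.947 + 1.604 + 2.635 + 2.607 + 4.571 + 4.806) / 9
R_bar = 20.262 / 9 = 2.2513333
sigma_hat = R_bar / d2 = 2.2513333 / 1.693 = 1.3298

1.3298


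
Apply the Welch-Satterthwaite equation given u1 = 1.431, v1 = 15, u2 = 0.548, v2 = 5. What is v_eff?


uc = sqrt(u1^2 + u2^2) = sqrt(1.431^2 + 0.548^2) = 1.5323397
v_eff = uc^4 / (u1^4/v1 + u2^4/v2)
= 1.5323397^4 / (1.431^4/15 + 0.548^4/5)
= 5.513409 / 0.29759151
v_eff = 18.5268

18.5268


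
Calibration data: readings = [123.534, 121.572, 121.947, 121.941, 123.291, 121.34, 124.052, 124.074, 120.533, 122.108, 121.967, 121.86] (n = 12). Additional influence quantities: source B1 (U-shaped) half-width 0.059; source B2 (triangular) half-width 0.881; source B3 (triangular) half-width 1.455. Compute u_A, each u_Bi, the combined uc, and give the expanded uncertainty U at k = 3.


mean = (123.534 + 121.572 + 121.947 + 121.941 + 123.291 + 121.34 + 124.052 + 124.074 + 120.533 + 122.108 + 121.967 + 121.86) / 12 = 122.3515833
s = sqrt(sum((x - mean)^2)/(n-1)) = 1.1224244
u_A = s / sqrt(n) = 1.1224244 / sqrt(12) = 0.32401601
u_B1 = 0.059 / sqrt(2) = 0.0417193
u_B2 = 0.881 / sqrt(6) = 0.35966674
u_B3 = 1.455 / sqrt(6) = 0.59400126
uc = sqrt(0.32401601^2 + 0.0417193^2 + 0.35966674^2 + 0.59400126^2) = 0.76741419
U = k * uc = 3 * 0.76741419
U = 2.3022

2.3022


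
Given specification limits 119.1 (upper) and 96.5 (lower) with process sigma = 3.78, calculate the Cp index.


Cp = (USL - LSL) / (6 * sigma)
= (119.1 - 96.5) / (6 * 3.78)
= 22.6000 / 22.6800
= 0.9965

0.9965


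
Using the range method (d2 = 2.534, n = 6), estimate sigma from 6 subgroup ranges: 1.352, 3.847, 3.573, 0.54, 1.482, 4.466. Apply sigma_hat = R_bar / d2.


R_bar = (1.352 + 3.847 + 3.573 + 0.54 + 1.482 + 4.466) / 6
R_bar = 15.26 / 6 = 2.5433333
sigma_hat = R_bar / d2 = 2.5433333 / 2.534 = 1.0037

1.0037


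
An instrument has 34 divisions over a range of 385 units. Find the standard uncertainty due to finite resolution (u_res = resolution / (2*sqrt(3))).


resolution = range / divisions
resolution = 385 / 34 = 11.323529
u_res = resolution / (2*sqrt(3))
u_res = 11.323529 / 3.4641016
u_res = 3.2688

3.2688


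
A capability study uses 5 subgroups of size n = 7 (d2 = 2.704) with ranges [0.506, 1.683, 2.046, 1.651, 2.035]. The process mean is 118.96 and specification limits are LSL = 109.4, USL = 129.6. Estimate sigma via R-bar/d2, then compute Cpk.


R_bar = (0.506 + 1.683 + 2.046 + 1.651 + 2.035) / 5 = 1.5842
sigma = R_bar / d2 = 1.5842 / 2.704 = 0.58587278
Cp = (USL - LSL)/(6*sigma) = (129.6 - 109.4)/(6*0.58587278) = 5.7464
Cpu = (129.6 - 118.96)/(3*0.58587278) = 6.0536
Cpl = (118.96 - 109.4)/(3*0.58587278) = 5.4392
Cpk = min(Cpu, Cpl) = 5.4392

5.4392


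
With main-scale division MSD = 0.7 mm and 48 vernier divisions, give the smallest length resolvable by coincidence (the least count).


LC = MSD / n_div
= 0.7 / 48
= 0.0146

0.0146


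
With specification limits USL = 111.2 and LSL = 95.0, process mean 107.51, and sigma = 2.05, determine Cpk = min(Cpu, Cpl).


Cpu = (USL - mean) / (3*sigma) = (111.2 - 107.51) / (3*2.05) = 0.6000
Cpl = (mean - LSL) / (3*sigma) = (107.51 - 95.0) / (3*2.05) = 2.0341
Cpk = min(Cpu, Cpl) = 0.6000

0.6000


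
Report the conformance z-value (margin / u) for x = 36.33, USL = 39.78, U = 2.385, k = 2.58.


u = U / k = 2.385 / 2.58 = 0.9244186
margin = |USL - x| = |39.78 - 36.33| = 3.45
z = margin / u = 3.45 / 0.9244186
z = 3.7321

3.7321


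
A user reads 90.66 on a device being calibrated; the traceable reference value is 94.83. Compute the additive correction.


Correction = standard - reading
= 94.83 - 90.66
= 4.1700

4.1700


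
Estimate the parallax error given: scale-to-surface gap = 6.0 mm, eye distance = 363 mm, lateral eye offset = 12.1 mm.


error = h * offset / d
= 6.0 * 12.1 / 363
= 0.2000

0.2000


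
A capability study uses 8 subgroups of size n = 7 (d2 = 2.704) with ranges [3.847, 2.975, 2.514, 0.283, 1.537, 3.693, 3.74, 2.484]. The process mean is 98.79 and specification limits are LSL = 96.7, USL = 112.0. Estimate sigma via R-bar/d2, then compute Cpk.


R_bar = (3.847 + 2.975 + 2.514 + 0.283 + 1.537 + 3.693 + 3.74 + 2.484) / 8 = 2.634125
sigma = R_bar / d2 = 2.634125 / 2.704 = 0.97415865
Cp = (USL - LSL)/(6*sigma) = (112.0 - 96.7)/(6*0.97415865) = 2.6176
Cpu = (112.0 - 98.79)/(3*0.97415865) = 4.5201
Cpl = (98.79 - 96.7)/(3*0.97415865) = 0.7151
Cpk = min(Cpu, Cpl) = 0.7151

0.7151


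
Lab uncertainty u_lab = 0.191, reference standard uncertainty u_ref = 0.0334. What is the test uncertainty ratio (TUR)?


TUR = u_lab / u_ref
= 0.191 / 0.0334
= 5.7186

5.7186


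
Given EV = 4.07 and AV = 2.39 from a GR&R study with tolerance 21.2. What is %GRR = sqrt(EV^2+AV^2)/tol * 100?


GRR = sqrt(EV^2 + AV^2) = sqrt(4.07^2 + 2.39^2) = 4.7198517
%GRR = GRR / tol * 100 = 4.7198517 / 21.2 * 100
%GRR = 22.2635

22.2635


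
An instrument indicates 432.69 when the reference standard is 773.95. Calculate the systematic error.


Systematic error = measured - true
= 432.69 - 773.95
= -341.2600

-341.2600


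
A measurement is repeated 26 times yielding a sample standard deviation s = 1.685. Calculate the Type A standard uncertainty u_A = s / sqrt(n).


u_A = s / sqrt(n)
u_A = 1.685 / sqrt(26)
u_A = 1.685 / 5.0990195
u_A = 0.3305

0.3305


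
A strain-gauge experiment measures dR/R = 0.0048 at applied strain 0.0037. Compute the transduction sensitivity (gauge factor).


GF = (dR/R) / epsilon
= 0.0048 / 0.0037
= 1.2973

1.2973


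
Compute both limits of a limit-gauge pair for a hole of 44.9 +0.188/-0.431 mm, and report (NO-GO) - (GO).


GO = nominal - lower_tol (smallest hole = maximum material condition)
GO = 44.9 - 0.431 = 44.469
NO-GO = nominal + upper_tol (largest hole = least material condition)
NO-GO = 44.9 + 0.188 = 45.088
spread = NO-GO - GO = 45.088 - 44.469 = 0.6190

0.6190


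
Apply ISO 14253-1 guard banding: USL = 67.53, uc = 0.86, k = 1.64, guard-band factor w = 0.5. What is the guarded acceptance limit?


U = k * uc = 1.64 * 0.86 = 1.4104
guard band g = w * U = 0.5 * 1.4104 = 0.7052
AL = USL - g = 67.53 - 0.7052
AL = 66.8248

66.8248


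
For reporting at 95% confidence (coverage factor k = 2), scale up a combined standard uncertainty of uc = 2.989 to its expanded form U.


U = k * uc
U = 2 * 2.989
U = 5.9780

5.9780


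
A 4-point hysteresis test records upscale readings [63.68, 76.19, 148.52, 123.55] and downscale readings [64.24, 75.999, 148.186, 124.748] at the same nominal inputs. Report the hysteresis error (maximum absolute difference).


|63.68 - 64.24| = 0.5600
|76.19 - 75.999| = 0.1910
|148.52 - 148.186| = 0.3340
|123.55 - 124.748| = 1.1980
hysteresis = max(diffs) = 1.1980

1.1980


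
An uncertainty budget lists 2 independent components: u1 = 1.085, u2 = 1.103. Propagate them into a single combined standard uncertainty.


uc = sqrt(1.085^2 + 1.103^2)
uc = sqrt(2.393834)
uc = 1.5472

1.5472


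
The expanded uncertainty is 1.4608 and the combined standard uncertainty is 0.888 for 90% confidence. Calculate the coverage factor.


k = U / uc
k = 1.4608 / 0.888
k = 1.645

1.645


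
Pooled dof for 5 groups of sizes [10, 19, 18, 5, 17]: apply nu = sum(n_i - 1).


nu = sum_i (n_i - 1)
nu = ((10 - 1) + (19 - 1) + (18 - 1) + (5 - 1) + (17 - 1))
nu = 9 + 18 + 17 + 4 + 16
nu = 64

64


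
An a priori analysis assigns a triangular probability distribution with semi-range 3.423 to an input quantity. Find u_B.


u_B = half_width / sqrt(6)
u_B = 3.423 / 2.4494897
u_B = 1.3974

1.3974


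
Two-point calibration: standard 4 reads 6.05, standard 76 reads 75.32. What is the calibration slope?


slope = (y2 - y1) / (x2 - x1)
= (75.32 - 6.05) / (76 - 4)
= 69.2700 / 72
= 0.9621

0.9621


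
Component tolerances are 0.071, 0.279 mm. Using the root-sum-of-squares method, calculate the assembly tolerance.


RSS = sqrt(0.071^2 + 0.279^2)
= sqrt(0.082882)
= 0.2879

0.2879


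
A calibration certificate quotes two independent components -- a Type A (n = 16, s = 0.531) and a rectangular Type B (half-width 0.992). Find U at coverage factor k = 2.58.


u_A = s / sqrt(n) = 0.531 / sqrt(16) = 0.13275
u_B = half_width / sqrt(3) = 0.992 / sqrt(3) = 0.57273147
uc = sqrt(u_A^2 + u_B^2) = sqrt(0.13275^2 + 0.57273147^2) = 0.58791487
U = k * uc = 2.58 * 0.58791487
U = 1.5168

1.5168


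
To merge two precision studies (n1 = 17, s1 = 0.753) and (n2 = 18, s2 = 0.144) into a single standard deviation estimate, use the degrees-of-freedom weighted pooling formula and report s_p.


s_p = sqrt(((n1-1)*s1^2 + (n2-1)*s2^2) / (n1+n2-2))
numerator = (17-1)*0.753^2 + (18-1)*0.144^2 = 9.072144 + 0.352512 = 9.424656
denominator = 17 + 18 - 2 = 33
s_p^2 = 9.424656 / 33 = 0.28559564
s_p = sqrt(0.28559564) = 0.5344

0.5344


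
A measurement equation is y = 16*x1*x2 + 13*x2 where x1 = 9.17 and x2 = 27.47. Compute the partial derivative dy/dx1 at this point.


y = 16*x1*x2 + 13*x2
dy/dx1 = 16*x2
Evaluate at x2 = 27.47: c1 = 16 * 27.47
c1 = 439.5200

439.5200


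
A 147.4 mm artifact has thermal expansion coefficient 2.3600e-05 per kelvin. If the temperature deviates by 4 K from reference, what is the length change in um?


dL = L * alpha * dT
= 147.4 * 2.3600e-05 * 4
= 0.0139146 mm
dL_um = 0.0139146 * 1000 = 13.9146 um

13.9146


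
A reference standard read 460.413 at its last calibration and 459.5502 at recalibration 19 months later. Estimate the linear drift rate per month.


rate = (v2 - v1) / months
= (459.5502 - 460.413) / 19
= -0.8628 / 19
= -0.0454

-0.0454


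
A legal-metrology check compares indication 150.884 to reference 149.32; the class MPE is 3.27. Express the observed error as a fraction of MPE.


e = indication - reference = 150.884 - 149.32 = 1.5640
|e| = 1.5640
ratio = |e| / MPE = 1.5640 / 3.27
ratio = 0.4783

0.4783


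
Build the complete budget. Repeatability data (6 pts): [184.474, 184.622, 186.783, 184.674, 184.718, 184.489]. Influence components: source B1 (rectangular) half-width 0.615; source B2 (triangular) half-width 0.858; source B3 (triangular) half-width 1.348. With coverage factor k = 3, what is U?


mean = (184.474 + 184.622 + 186.783 + 184.674 + 184.718 + 184.489) / 6 = 184.96
s = sqrt(sum((x - mean)^2)/(n-1)) = 0.89843976
u_A = s / sqrt(n) = 0.89843976 / sqrt(6) = 0.3667865
u_B1 = 0.615 / sqrt(3) = 0.35507042
u_B2 = 0.858 / sqrt(6) = 0.35027703
u_B3 = 1.348 / sqrt(6) = 0.5503187
uc = sqrt(0.3667865^2 + 0.35507042^2 + 0.35027703^2 + 0.5503187^2) = 0.82834293
U = k * uc = 3 * 0.82834293
U = 2.4850

2.4850


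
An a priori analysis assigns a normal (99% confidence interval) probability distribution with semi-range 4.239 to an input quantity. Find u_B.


u_B = half_width / 2.576
u_B = 4.239 / 2.576
u_B = 1.6456

1.6456


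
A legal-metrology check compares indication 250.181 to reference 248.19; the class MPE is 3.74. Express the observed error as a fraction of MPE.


e = indication - reference = 250.181 - 248.19 = 1.9910
|e| = 1.9910
ratio = |e| / MPE = 1.9910 / 3.74
ratio = 0.5324

0.5324


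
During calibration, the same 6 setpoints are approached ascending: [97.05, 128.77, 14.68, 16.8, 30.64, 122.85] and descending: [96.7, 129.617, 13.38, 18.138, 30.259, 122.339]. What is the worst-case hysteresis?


|97.05 - 96.7| = 0.3500
|128.77 - 129.617| = 0.8470
|14.68 - 13.38| = 1.3000
|16.8 - 18.138| = 1.3380
|30.64 - 30.259| = 0.3810
|122.85 - 122.339| = 0.5110
hysteresis = max(diffs) = 1.3380

1.3380


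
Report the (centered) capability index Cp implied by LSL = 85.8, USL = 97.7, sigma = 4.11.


Cp = (USL - LSL) / (6 * sigma)
= (97.7 - 85.8) / (6 * 4.11)
= 11.9000 / 24.6600
= 0.4826

0.4826


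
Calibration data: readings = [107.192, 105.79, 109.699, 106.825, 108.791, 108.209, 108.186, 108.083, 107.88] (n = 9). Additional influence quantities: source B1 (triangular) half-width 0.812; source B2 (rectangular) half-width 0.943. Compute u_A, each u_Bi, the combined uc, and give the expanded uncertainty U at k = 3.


mean = (107.192 + 105.79 + 109.699 + 106.825 + 108.791 + 108.209 + 108.186 + 108.083 + 107.88) / 9 = 107.8505556
s = sqrt(sum((x - mean)^2)/(n-1)) = 1.1362457
u_A = s / sqrt(n) = 1.1362457 / sqrt(9) = 0.37874857
u_B1 = 0.812 / sqrt(6) = 0.33149761
u_B2 = 0.943 / sqrt(3) = 0.5444413
uc = sqrt(0.37874857^2 + 0.33149761^2 + 0.5444413^2) = 0.74145632
U = k * uc = 3 * 0.74145632
U = 2.2244

2.2244


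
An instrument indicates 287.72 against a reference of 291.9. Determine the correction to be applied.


Correction = standard - reading
= 291.9 - 287.72
= 4.1800

4.1800


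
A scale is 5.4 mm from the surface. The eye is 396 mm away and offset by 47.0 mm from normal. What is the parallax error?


error = h * offset / d
= 5.4 * 47.0 / 396
= 0.6409

0.6409


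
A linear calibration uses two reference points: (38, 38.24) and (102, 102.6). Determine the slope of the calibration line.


slope = (y2 - y1) / (x2 - x1)
= (102.6 - 38.24) / (102 - 38)
= 64.3600 / 64
= 1.0056

1.0056


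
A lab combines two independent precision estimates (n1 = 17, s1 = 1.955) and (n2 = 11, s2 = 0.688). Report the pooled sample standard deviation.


s_p = sqrt(((n1-1)*s1^2 + (n2-1)*s2^2) / (n1+n2-2))
numerator = (17-1)*1.955^2 + (11-1)*0.688^2 = 61.1524 + 4.73344 = 65.88584
denominator = 17 + 11 - 2 = 26
s_p^2 = 65.88584 / 26 = 2.5340708
s_p = sqrt(2.5340708) = 1.5919

1.5919


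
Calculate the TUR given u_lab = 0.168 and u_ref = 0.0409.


TUR = u_lab / u_ref
= 0.168 / 0.0409
= 4.1076

4.1076


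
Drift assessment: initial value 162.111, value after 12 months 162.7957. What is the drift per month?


rate = (v2 - v1) / months
= (162.7957 - 162.111) / 12
= 0.6847 / 12
= 0.0571

0.0571


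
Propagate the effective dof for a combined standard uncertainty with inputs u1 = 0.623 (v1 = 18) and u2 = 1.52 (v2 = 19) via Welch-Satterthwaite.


uc = sqrt(u1^2 + u2^2) = sqrt(0.623^2 + 1.52^2) = 1.64272
v_eff = uc^4 / (u1^4/v1 + u2^4/v2)
= 1.64272^4 / (0.623^4/18 + 1.52^4/19)
= 7.2820588 / 0.28931376
v_eff = 25.1701

25.1701


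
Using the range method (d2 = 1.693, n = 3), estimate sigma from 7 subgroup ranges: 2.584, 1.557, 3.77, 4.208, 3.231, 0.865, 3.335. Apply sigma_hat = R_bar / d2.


R_bar = (2.584 + 1.557 + 3.77 + 4.208 + 3.231 + 0.865 + 3.335) / 7
R_bar = 19.55 / 7 = 2.7928571
sigma_hat = R_bar / d2 = 2.7928571 / 1.693 = 1.6496

1.6496


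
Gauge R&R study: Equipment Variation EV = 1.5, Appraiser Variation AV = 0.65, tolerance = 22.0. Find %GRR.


GRR = sqrt(EV^2 + AV^2) = sqrt(1.5^2 + 0.65^2) = 1.6347783
%GRR = GRR / tol * 100 = 1.6347783 / 22.0 * 100
%GRR = 7.4308

7.4308


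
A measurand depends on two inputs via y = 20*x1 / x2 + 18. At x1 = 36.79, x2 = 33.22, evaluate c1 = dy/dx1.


y = 20*x1 / x2 + 18
dy/dx1 = 20/x2
Evaluate at x2 = 33.22: c1 = 20 / 33.22
c1 = 0.6020

0.6020


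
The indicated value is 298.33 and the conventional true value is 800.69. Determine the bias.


Systematic error = measured - true
= 298.33 - 800.69
= -502.3600

-502.3600


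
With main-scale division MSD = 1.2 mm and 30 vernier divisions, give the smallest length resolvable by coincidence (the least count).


LC = MSD / n_div
= 1.2 / 30
= 0.0400

0.0400


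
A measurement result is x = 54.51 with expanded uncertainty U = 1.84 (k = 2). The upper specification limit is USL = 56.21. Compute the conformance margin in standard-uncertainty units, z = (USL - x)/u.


u = U / k = 1.84 / 2 = 0.92
margin = |USL - x| = |56.21 - 54.51| = 1.7
z = margin / u = 1.7 / 0.92
z = 1.8478

1.8478


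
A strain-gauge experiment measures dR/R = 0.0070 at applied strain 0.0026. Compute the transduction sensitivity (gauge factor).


GF = (dR/R) / epsilon
= 0.0070 / 0.0026
= 2.6923

2.6923


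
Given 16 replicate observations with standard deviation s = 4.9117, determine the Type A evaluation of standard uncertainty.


u_A = s / sqrt(n)
u_A = 4.9117 / sqrt(16)
u_A = 4.9117 / 4
u_A = 1.2279

1.2279


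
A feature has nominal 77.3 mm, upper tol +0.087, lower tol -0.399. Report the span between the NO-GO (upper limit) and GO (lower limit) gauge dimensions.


GO = nominal - lower_tol (smallest hole = maximum material condition)
GO = 77.3 - 0.399 = 76.901
NO-GO = nominal + upper_tol (largest hole = least material condition)
NO-GO = 77.3 + 0.087 = 77.387
spread = NO-GO - GO = 77.387 - 76.901 = 0.4860

0.4860


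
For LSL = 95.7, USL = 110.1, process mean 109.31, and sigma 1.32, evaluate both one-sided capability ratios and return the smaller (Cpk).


Cpu = (USL - mean) / (3*sigma) = (110.1 - 109.31) / (3*1.32) = 0.1995
Cpl = (mean - LSL) / (3*sigma) = (109.31 - 95.7) / (3*1.32) = 3.4369
Cpk = min(Cpu, Cpl) = 0.1995

0.1995


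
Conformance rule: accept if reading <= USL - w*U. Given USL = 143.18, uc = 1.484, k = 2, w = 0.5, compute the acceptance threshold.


U = k * uc = 2 * 1.484 = 2.968
guard band g = w * U = 0.5 * 2.968 = 1.484
AL = USL - g = 143.18 - 1.484
AL = 141.6960

141.6960


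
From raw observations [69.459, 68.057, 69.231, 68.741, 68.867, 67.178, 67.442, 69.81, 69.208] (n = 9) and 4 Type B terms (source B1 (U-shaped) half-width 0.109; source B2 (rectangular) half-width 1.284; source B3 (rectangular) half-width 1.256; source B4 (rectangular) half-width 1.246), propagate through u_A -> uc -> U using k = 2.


mean = (69.459 + 68.057 + 69.231 + 68.741 + 68.867 + 67.178 + 67.442 + 69.81 + 69.208) / 9 = 68.66588889
s = sqrt(sum((x - mean)^2)/(n-1)) = 0.91376973
u_A = s / sqrt(n) = 0.91376973 / sqrt(9) = 0.30458991
u_B1 = 0.109 / sqrt(2) = 0.077074639
u_B2 = 1.284 / sqrt(3) = 0.74131775
u_B3 = 1.256 / sqrt(3) = 0.72515194
u_B4 = 1.246 / sqrt(3) = 0.71937844
uc = sqrt(0.30458991^2 + 0.077074639^2 + 0.74131775^2 + 0.72515194^2 + 0.71937844^2) = 1.3006222
U = k * uc = 2 * 1.3006222
U = 2.6012

2.6012


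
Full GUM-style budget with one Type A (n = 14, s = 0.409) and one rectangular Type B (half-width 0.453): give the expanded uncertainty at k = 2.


u_A = s / sqrt(n) = 0.409 / sqrt(14) = 0.10930985
u_B = half_width / sqrt(3) = 0.453 / sqrt(3) = 0.26153967
uc = sqrt(u_A^2 + u_B^2) = sqrt(0.10930985^2 + 0.26153967^2) = 0.28346365
U = k * uc = 2 * 0.28346365
U = 0.5669

0.5669


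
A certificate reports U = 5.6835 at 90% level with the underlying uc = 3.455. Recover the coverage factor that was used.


k = U / uc
k = 5.6835 / 3.455
k = 1.645

1.645


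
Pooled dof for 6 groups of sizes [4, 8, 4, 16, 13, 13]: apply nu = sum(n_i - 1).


nu = sum_i (n_i - 1)
nu = ((4 - 1) + (8 - 1) + (4 - 1) + (16 - 1) + (13 - 1) + (13 - 1))
nu = 3 + 7 + 3 + 15 + 12 + 12
nu = 52

52


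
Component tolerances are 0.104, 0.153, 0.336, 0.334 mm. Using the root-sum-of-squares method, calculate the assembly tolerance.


RSS = sqrt(0.104^2 + 0.153^2 + 0.336^2 + 0.334^2)
= sqrt(0.258677)
= 0.5086

0.5086


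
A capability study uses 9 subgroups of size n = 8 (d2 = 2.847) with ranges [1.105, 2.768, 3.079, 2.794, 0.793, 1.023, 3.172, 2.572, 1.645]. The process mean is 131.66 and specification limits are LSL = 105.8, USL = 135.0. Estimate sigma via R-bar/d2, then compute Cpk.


R_bar = (1.105 + 2.768 + 3.079 + 2.794 + 0.793 + 1.023 + 3.172 + 2.572 + 1.645) / 9 = 2.1056667
sigma = R_bar / d2 = 2.1056667 / 2.847 = 0.73960896
Cp = (USL - LSL)/(6*sigma) = (135.0 - 105.8)/(6*0.73960896) = 6.5801
Cpu = (135.0 - 131.66)/(3*0.73960896) = 1.5053
Cpl = (131.66 - 105.8)/(3*0.73960896) = 11.6548
Cpk = min(Cpu, Cpl) = 1.5053

1.5053


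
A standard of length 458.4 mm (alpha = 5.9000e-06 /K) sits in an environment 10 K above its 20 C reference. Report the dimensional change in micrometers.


dL = L * alpha * dT
= 458.4 * 5.9000e-06 * 10
= 0.0270456 mm
dL_um = 0.0270456 * 1000 = 27.0456 um

27.0456


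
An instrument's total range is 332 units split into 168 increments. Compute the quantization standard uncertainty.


resolution = range / divisions
resolution = 332 / 168 = 1.9761905
u_res = resolution / (2*sqrt(3))
u_res = 1.9761905 / 3.4641016
u_res = 0.5705

0.5705


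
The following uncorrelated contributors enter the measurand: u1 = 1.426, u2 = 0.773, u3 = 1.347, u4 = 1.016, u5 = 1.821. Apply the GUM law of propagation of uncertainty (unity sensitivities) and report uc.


uc = sqrt(1.426^2 + 0.773^2 + 1.347^2 + 1.016^2 + 1.821^2)
uc = sqrt(8.793711)
uc = 2.9654

2.9654


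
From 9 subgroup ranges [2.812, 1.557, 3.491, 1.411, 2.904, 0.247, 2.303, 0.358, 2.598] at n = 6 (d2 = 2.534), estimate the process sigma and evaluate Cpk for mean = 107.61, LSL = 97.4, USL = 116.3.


R_bar = (2.812 + 1.557 + 3.491 + 1.411 + 2.904 + 0.247 + 2.303 + 0.358 + 2.598) / 9 = 1.9645556
sigma = R_bar / d2 = 1.9645556 / 2.534 = 0.77527845
Cp = (USL - LSL)/(6*sigma) = (116.3 - 97.4)/(6*0.77527845) = 4.0631
Cpu = (116.3 - 107.61)/(3*0.77527845) = 3.7363
Cpl = (107.61 - 97.4)/(3*0.77527845) = 4.3898
Cpk = min(Cpu, Cpl) = 3.7363

3.7363


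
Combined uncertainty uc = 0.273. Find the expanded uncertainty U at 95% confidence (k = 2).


U = k * uc
U = 2 * 0.273
U = 0.5460

0.5460


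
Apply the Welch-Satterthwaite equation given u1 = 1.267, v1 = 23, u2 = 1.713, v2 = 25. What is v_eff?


uc = sqrt(u1^2 + u2^2) = sqrt(1.267^2 + 1.713^2) = 2.1306473
v_eff = uc^4 / (u1^4/v1 + u2^4/v2)
= 2.1306473^4 / (1.267^4/23 + 1.713^4/25)
= 20.608494 / 0.45646228
v_eff = 45.1483

45.1483


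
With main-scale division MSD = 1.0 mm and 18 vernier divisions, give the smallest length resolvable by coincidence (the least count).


LC = MSD / n_div
= 1.0 / 18
= 0.0556

0.0556


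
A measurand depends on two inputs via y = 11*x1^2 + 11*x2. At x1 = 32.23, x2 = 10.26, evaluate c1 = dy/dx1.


y = 11*x1^2 + 11*x2
dy/dx1 = 2*11*x1
Evaluate at x1 = 32.23: c1 = 22 * 32.23
c1 = 709.0600

709.0600


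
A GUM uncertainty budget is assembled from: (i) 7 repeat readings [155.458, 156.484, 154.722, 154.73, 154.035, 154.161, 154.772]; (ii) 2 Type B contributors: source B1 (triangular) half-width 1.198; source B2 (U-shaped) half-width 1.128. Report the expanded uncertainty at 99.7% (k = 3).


mean = (155.458 + 156.484 + 154.722 + 154.73 + 154.035 + 154.161 + 154.772) / 7 = 154.9088571
s = sqrt(sum((x - mean)^2)/(n-1)) = 0.83578156
u_A = s / sqrt(n) = 0.83578156 / sqrt(7) = 0.31589574
u_B1 = 1.198 / sqrt(6) = 0.48908145
u_B2 = 1.128 / sqrt(2) = 0.79761645
uc = sqrt(0.31589574^2 + 0.48908145^2 + 0.79761645^2) = 0.98751344
U = k * uc = 3 * 0.98751344
U = 2.9625

2.9625


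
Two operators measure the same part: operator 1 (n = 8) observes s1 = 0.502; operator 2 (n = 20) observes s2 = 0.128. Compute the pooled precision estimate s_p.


s_p = sqrt(((n1-1)*s1^2 + (n2-1)*s2^2) / (n1+n2-2))
numerator = (8-1)*0.502^2 + (20-1)*0.128^2 = 1.764028 + 0.311296 = 2.075324
denominator = 8 + 20 - 2 = 26
s_p^2 = 2.075324 / 26 = 0.079820154
s_p = sqrt(0.079820154) = 0.2825

0.2825


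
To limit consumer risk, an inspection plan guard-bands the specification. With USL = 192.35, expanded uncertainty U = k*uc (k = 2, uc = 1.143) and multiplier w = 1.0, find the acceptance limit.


U = k * uc = 2 * 1.143 = 2.286
guard band g = w * U = 1.0 * 2.286 = 2.286
AL = USL - g = 192.35 - 2.286
AL = 190.0640

190.0640


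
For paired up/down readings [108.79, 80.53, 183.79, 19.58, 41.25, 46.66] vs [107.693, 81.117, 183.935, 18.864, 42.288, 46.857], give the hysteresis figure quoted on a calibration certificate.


|108.79 - 107.693| = 1.0970
|80.53 - 81.117| = 0.5870
|183.79 - 183.935| = 0.1450
|19.58 - 18.864| = 0.7160
|41.25 - 42.288| = 1.0380
|46.66 - 46.857| = 0.1970
hysteresis = max(diffs) = 1.0970

1.0970


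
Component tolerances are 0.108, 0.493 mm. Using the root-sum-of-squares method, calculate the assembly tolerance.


RSS = sqrt(0.108^2 + 0.493^2)
= sqrt(0.254713)
= 0.5047

0.5047


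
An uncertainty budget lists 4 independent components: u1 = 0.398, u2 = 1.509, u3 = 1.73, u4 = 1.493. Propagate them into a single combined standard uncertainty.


uc = sqrt(0.398^2 + 1.509^2 + 1.73^2 + 1.493^2)
uc = sqrt(7.657434)
uc = 2.7672

2.7672


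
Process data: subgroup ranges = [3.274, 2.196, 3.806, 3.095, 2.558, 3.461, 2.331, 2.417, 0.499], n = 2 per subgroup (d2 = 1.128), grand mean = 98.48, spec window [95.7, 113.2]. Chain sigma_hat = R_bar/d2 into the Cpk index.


R_bar = (3.274 + 2.196 + 3.806 + 3.095 + 2.558 + 3.461 + 2.331 + 2.417 + 0.499) / 9 = 2.6263333
sigma = R_bar / d2 = 2.6263333 / 1.128 = 2.3283097
Cp = (USL - LSL)/(6*sigma) = (113.2 - 95.7)/(6*2.3283097) = 1.2527
Cpu = (113.2 - 98.48)/(3*2.3283097) = 2.1074
Cpl = (98.48 - 95.7)/(3*2.3283097) = 0.3980
Cpk = min(Cpu, Cpl) = 0.3980

0.3980


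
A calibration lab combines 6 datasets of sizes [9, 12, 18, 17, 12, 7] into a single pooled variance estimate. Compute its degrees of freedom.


nu = sum_i (n_i - 1)
nu = ((9 - 1) + (12 - 1) + (18 - 1) + (17 - 1) + (12 - 1) + (7 - 1))
nu = 8 + 11 + 17 + 16 + 11 + 6
nu = 69

69


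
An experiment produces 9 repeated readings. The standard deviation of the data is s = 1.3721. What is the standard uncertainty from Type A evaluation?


u_A = s / sqrt(n)
u_A = 1.3721 / sqrt(9)
u_A = 1.3721 / 3
u_A = 0.4574

0.4574


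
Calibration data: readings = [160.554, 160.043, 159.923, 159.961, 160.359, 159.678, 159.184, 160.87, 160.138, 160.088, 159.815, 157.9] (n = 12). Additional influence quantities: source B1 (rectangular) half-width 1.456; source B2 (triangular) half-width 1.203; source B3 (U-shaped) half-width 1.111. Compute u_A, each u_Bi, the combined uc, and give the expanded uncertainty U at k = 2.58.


mean = (160.554 + 160.043 + 159.923 + 159.961 + 160.359 + 159.678 + 159.184 + 160.87 + 160.138 + 160.088 + 159.815 + 157.9) / 12 = 159.8760833
s = sqrt(sum((x - mean)^2)/(n-1)) = 0.7542778
u_A = s / sqrt(n) = 0.7542778 / sqrt(12) = 0.21774125
u_B1 = 1.456 / sqrt(3) = 0.84062199
u_B2 = 1.203 / sqrt(6) = 0.49112269
u_B3 = 1.111 / sqrt(2) = 0.78559563
uc = sqrt(0.21774125^2 + 0.84062199^2 + 0.49112269^2 + 0.78559563^2) = 1.2698104
U = k * uc = 2.58 * 1.2698104
U = 3.2761

3.2761
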